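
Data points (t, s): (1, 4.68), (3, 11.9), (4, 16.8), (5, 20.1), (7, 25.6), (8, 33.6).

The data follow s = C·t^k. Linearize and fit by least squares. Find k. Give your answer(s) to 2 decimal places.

Let Y = ln s. Fitting Y = k·ln t + ln C by least squares:
AᵀA = [[13.8297, 8.1197]; [8.1197, 6]], rhs = [25.0795, 16.5991]ᵀ  (here Σln t = 8.1197, Σ(ln t)² = 13.8297, Σln s = 16.5991, Σln t·ln s = 25.0795).
Solving (det = 17.0487): k = 0.92077, ln C = 1.52045.

k = 0.92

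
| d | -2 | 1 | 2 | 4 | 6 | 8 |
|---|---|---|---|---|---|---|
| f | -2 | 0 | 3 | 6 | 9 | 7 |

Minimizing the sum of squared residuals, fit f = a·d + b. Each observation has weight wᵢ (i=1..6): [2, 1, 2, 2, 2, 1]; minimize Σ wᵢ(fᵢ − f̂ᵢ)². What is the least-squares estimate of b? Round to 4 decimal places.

b = 0.4827

Compute the Gram sums: Σwᵢ·d·d = 185, Σwᵢ·d = 29, Σwᵢ·1 = 10.
And Σwᵢ·d·f = 232, Σwᵢ·f = 39.
det = 185·10 − 29² = 1009.
a = (232·10 − 29·39)/1009 = 1189/1009; b = (185·39 − 29·232)/1009 = 487/1009.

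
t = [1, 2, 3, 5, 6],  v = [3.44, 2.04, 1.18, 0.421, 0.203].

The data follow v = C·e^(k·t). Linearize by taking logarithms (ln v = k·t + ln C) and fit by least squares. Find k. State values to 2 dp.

Let Y = ln v. Fitting Y = k·t + ln C by least squares:
Σt = 17.0000, Σ(t)² = 75.0000, Σln v = -0.3457, Σt·ln v = -10.7350.
Equations: 75.0000·k + 17.0000·ln C = -10.7350;  17.0000·k + 5·ln C = -0.3457.
Solving (det = 86.0000): k = -0.55578, ln C = 1.82052.

k = -0.56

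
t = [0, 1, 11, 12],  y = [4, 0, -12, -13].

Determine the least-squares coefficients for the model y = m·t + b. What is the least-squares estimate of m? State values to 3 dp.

m = -1.328

The normal equations are: 266·m + 24·b = -288;  24·m + 4·b = -21.
(Σt·t = 266, Σt = 24, Σ1 = 4, Σt·y = -288, Σy = -21.)
det = 266·4 − 24² = 488.
m = ((-288)·4 − 24·(-21))/488 = -81/61; b = (266·(-21) − 24·(-288))/488 = 663/244.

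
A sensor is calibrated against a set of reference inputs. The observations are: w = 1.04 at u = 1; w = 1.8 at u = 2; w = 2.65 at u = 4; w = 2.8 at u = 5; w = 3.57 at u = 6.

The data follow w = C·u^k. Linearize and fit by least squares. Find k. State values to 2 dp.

Taking logs, ln w = k·ln u + ln C, so regress ln w on ln u.
Σln u = 5.4806, Σ(ln u)² = 8.2030, Σln w = 3.9038, Σln u·ln w = 5.6957.
Equations: 8.2030·k + 5.4806·ln C = 5.6957;  5.4806·k + 5·ln C = 3.9038.
Solving (det = 10.9774): k = 0.64527, ln C = 0.07345.

k = 0.65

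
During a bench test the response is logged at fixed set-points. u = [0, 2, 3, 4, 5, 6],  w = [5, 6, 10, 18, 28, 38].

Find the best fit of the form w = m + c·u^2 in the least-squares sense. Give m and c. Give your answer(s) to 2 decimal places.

Setting ∂/∂m … = 0 gives: 6·m + 90·c = 105;  90·m + 2274·c = 2470.
(Σ1 = 6, Σu^2 = 90, Σu^2·u^2 = 2274, Σw = 105, Σu^2·w = 2470.)
det = 6·2274 − 90² = 5544.
m = (105·2274 − 90·2470)/5544 = 915/308; c = (6·2470 − 90·105)/5544 = 895/924.

m = 2.97, c = 0.97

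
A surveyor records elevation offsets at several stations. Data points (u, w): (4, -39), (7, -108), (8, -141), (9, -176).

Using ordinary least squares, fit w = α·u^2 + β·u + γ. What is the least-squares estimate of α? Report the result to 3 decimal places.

Normal-equation sums: Σu^2·u^2 = 13314, Σu^2·u = 1648, Σu^2 = 210, Σu·u = 210, Σu = 28, Σ1 = 4.
Moment sums: Σu^2·w = -29196, Σu·w = -3624, Σw = -464.
So MᵀM·[α, β, γ]ᵀ = Mᵀw: [[13314, 1648, 210]; [1648, 210, 28]; [210, 28, 4]]·[α, β, γ]ᵀ = [-29196, -3624, -464]ᵀ.
Inverting the 3×3 Gram matrix, [α, β, γ]ᵀ = [-388/181, 72/181, -1130/181]ᵀ.

α = -2.144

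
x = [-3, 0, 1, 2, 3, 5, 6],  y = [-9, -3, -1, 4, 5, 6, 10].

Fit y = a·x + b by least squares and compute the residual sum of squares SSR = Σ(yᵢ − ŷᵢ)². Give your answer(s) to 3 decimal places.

With design matrix M, MᵀM = [[84, 14]; [14, 7]] and Mᵀy = [139, 12]ᵀ.
Eliminating b: 7·(row 1) − 14·(row 2) gives 392·a = 7·139 − 14·12 = 805, so a = 115/56.
Then b = (12 − 14·(115/56))/7 = -67/28.
Residuals: -25/56, -17/28, -37/56, 16/7, 69/56, -15/8, 1/14; SSR = 631/56.

SSR = 11.268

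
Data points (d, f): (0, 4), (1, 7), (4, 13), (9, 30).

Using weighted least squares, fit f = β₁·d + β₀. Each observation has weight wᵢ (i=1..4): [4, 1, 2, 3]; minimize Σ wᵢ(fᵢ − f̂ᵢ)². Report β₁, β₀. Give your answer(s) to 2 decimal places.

With design matrix M, MᵀWM = [[276, 36]; [36, 10]] and MᵀWf = [921, 139]ᵀ.
Eliminating β₀: 10·(row 1) − 36·(row 2) gives 1464·β₁ = 10·921 − 36·139 = 4206, so β₁ = 701/244.
Then β₀ = (139 − 36·(701/244))/10 = 217/61.

β₁ = 2.87, β₀ = 3.56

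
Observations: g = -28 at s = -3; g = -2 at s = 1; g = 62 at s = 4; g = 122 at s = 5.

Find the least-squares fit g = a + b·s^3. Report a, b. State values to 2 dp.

a = -1.92, b = 0.99

Setting ∂/∂a … = 0 gives: 4·a + 163·b = 154;  163·a + 20451·b = 19972.
(Σ1 = 4, Σs^3 = 163, Σs^3·s^3 = 20451, Σg = 154, Σs^3·g = 19972.)
Δ = 4·20451 − 163² = 55235.
a = (154·20451 − 163·19972)/55235 = -105982/55235; b = (4·19972 − 163·154)/55235 = 54786/55235.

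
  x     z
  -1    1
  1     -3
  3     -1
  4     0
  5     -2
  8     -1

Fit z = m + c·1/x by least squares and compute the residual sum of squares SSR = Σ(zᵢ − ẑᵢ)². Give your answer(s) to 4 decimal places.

From the data, Σ1 = 6, Σ1/x = 109/120, Σ1/x·1/x = 32101/14400.
Right-hand side: Σz = -6, Σ1/x·z = -583/120.
MᵀM·[m, c]ᵀ = Mᵀz becomes [[6, 109/120]; [109/120, 32101/14400]]·[m, c]ᵀ = [-6, -583/120]ᵀ.
Eliminating c: (32101/14400)·(row 1) − (109/120)·(row 2) gives (7229/576)·m = (32101/14400)·(-6) − (109/120)·(-583/120) = -129059/14400, so m = -129059/180725.
Then c = ((-583/120) − (109/120)·(-129059/180725))/(32101/14400) = -68256/36145.
Residuals: -31496/180725, -71836/180725, 62094/180725, 214379/180725, -32827/36145, -9006/180725; SSR = 459194/180725.

SSR = 2.5408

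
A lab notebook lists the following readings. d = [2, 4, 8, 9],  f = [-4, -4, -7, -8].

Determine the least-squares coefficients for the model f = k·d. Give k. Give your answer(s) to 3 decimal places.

MᵀM·[k]ᵀ = Mᵀf reads: 165·k = -152.
(Σd·d = 165, Σd·f = -152.)
Hence k = -152 / 165 ≈ -0.921212.

k = -0.921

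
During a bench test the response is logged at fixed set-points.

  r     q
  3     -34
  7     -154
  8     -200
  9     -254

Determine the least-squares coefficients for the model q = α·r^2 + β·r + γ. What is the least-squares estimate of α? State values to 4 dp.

The normal equations are: 13139·α + 1611·β + 203·γ = -41226;  1611·α + 203·β + 27·γ = -5066;  203·α + 27·β + 4·γ = -642.
Row-reducing yields α = -1512/451, β = 1622/451, γ = -600/41.

α = -3.3525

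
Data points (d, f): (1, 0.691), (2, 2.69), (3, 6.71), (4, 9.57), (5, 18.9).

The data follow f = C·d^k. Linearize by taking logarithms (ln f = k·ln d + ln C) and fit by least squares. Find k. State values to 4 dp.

k = 2.0090

Taking logs, ln f = k·ln d + ln C, so regress ln f on ln d.
Sums: Σln d = 4.7875, Σ(ln d)² = 6.1995, Σln f = 7.7213, Σln d·ln f = 10.6387.
Normal system: [[6.1995, 4.7875]; [4.7875, 5]]·[k, ln C]ᵀ = [10.6387, 7.7213]ᵀ.
Solving (det = 8.0774): k = 2.00905, ln C = -0.37940.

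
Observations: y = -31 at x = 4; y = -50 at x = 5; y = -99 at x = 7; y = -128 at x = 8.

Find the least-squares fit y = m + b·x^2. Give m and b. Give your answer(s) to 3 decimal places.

The normal system AᵀA·[m, b]ᵀ = Aᵀy is [[4, 154]; [154, 7378]]·[m, b]ᵀ = [-308, -14789]ᵀ.
Δ = 4·7378 − 154² = 5796.
m = ((-308)·7378 − 154·(-14789))/5796 = 121/138; b = (4·(-14789) − 154·(-308))/5796 = -977/483.

m = 0.877, b = -2.023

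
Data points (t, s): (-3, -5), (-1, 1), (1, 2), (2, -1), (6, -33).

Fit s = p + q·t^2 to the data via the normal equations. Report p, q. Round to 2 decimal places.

From the data, Σ1 = 5, Σt^2 = 51, Σt^2·t^2 = 1395.
Moment sums: Σs = -36, Σt^2·s = -1234.
So XᵀX·[p, q]ᵀ = Xᵀs: [[5, 51]; [51, 1395]]·[p, q]ᵀ = [-36, -1234]ᵀ.
Eliminating q: 1395·(row 1) − 51·(row 2) gives 4374·p = 1395·(-36) − 51·(-1234) = 12714, so p = 2119/729.
Then q = ((-1234) − 51·(2119/729))/1395 = -2167/2187.

p = 2.91, q = -0.99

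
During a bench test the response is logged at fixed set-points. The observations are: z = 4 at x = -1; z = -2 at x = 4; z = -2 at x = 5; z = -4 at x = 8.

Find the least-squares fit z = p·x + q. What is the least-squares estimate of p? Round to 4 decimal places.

p = -0.9048

The normal system AᵀA·[p, q]ᵀ = Aᵀz is [[106, 16]; [16, 4]]·[p, q]ᵀ = [-54, -4]ᵀ.
Eliminating q: 4·(row 1) − 16·(row 2) gives 168·p = 4·(-54) − 16·(-4) = -152, so p = -19/21.
Then q = ((-4) − 16·(-19/21))/4 = 55/21.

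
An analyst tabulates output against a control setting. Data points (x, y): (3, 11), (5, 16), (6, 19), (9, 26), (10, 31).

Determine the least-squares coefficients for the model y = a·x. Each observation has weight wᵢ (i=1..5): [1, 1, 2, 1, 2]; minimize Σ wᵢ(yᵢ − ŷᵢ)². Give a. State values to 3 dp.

Setting ∂/∂a … = 0 gives: 387·a = 1195.
(Σwᵢ·x·x = 387, Σwᵢ·x·y = 1195.)
a = 1195/387 = 3.08786.

a = 3.088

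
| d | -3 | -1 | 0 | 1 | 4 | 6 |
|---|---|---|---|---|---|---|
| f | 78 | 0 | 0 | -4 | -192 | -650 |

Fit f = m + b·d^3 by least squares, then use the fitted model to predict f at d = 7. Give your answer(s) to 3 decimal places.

f̂ = -1030.275

Entries of AᵀA: Σ1 = 6, Σd^3 = 253, Σd^3·d^3 = 51483.
Moment sums: Σf = -768, Σd^3·f = -154798.
Normal equations: [[6, 253]; [253, 51483]]·[m, b]ᵀ = [-768, -154798]ᵀ.
Δ = 6·51483 − 253² = 244889.
m = ((-768)·51483 − 253·(-154798))/244889 = -375050/244889; b = (6·(-154798) − 253·(-768))/244889 = -734484/244889.
At d = 7: f̂ = (-375050/244889)·(1) + (-734484/244889)·(343) = -252303062/244889.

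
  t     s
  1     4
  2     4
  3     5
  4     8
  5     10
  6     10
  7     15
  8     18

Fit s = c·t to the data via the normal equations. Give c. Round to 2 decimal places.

c = 2.05

XᵀX·[c]ᵀ = Xᵀs reads: 204·c = 418.
c = 418/204 = 2.04902.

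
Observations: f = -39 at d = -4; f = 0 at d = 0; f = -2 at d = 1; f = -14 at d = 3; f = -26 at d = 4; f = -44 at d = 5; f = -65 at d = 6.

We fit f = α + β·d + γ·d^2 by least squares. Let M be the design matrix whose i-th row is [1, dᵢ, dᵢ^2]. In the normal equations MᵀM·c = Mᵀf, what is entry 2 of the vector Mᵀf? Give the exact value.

-602

Entry 2 ↔ basis d, so (Mᵀf)_{2} = Σᵢ (d)·fᵢ = (-4)·(-39) + (0)·(0) + (1)·(-2) + (3)·(-14) + (4)·(-26) + (5)·(-44) + (6)·(-65) = -602.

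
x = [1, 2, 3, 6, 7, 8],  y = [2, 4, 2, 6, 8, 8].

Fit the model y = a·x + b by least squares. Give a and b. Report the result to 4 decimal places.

a = 0.8916, b = 0.9880

The normal equations are: 163·a + 27·b = 172;  27·a + 6·b = 30.
Eliminating b: 6·(row 1) − 27·(row 2) gives 249·a = 6·172 − 27·30 = 222, so a = 74/83.
Then b = (30 − 27·(74/83))/6 = 82/83.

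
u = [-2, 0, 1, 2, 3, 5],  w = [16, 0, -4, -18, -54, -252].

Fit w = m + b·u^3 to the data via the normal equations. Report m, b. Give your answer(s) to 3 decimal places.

Entries of XᵀX: Σ1 = 6, Σu^3 = 153, Σu^3·u^3 = 16483.
Right-hand side: Σw = -312, Σu^3·w = -33234.
XᵀX·[m, b]ᵀ = Xᵀw becomes [[6, 153]; [153, 16483]]·[m, b]ᵀ = [-312, -33234]ᵀ.
Δ = 6·16483 − 153² = 75489.
m = ((-312)·16483 − 153·(-33234))/75489 = -19298/25163; b = (6·(-33234) − 153·(-312))/75489 = -50556/25163.

m = -0.767, b = -2.009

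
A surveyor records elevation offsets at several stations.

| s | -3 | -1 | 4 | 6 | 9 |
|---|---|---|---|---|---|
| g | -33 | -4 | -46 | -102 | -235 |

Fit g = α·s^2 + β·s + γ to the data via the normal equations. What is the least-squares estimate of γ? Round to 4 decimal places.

Setting ∂/∂α … = 0 gives: 8195·α + 981·β + 143·γ = -23744;  981·α + 143·β + 15·γ = -2808;  143·α + 15·β + 5·γ = -420.
(Σs^2·s^2 = 8195, Σs^2·s = 981, Σs^2 = 143, Σs·s = 143, Σs = 15, Σ1 = 5, Σs^2·g = -23744, Σs·g = -2808, Σg = -420.)
Solving the 3×3 system (Gaussian elimination) gives α = -369050/122007, β = 50506/40669, γ = -148312/122007.

γ = -1.2156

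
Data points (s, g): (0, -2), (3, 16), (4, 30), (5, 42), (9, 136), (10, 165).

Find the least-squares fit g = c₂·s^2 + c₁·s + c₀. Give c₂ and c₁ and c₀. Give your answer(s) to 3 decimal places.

c₂ = 1.527, c₁ = 1.487, c₀ = -1.953

Normal-equation sums: Σs^2·s^2 = 17523, Σs^2·s = 1945, Σs^2 = 231, Σs·s = 231, Σs = 31, Σ1 = 6.
Moment sums: Σs^2·g = 29190, Σs·g = 3252, Σg = 387.
MᵀM·[c₂, c₁, c₀]ᵀ = Mᵀg becomes [[17523, 1945, 231]; [1945, 231, 31]; [231, 31, 6]]·[c₂, c₁, c₀]ᵀ = [29190, 3252, 387]ᵀ.
Inverting the 3×3 Gram matrix, [c₂, c₁, c₀]ᵀ = [35495/23252, 34569/23252, -22705/11626]ᵀ.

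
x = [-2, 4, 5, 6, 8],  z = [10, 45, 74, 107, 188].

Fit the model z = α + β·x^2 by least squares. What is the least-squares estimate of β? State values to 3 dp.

The normal system MᵀM·[α, β]ᵀ = Mᵀz is [[5, 145]; [145, 6289]]·[α, β]ᵀ = [424, 18494]ᵀ.
Eliminating β: 6289·(row 1) − 145·(row 2) gives 10420·α = 6289·424 − 145·18494 = -15094, so α = -7547/5210.
Then β = (18494 − 145·(-7547/5210))/6289 = 3099/1042.

β = 2.974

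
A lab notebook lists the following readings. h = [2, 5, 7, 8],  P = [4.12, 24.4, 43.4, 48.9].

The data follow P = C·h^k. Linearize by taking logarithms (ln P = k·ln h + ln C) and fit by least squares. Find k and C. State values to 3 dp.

Taking logs, ln P = k·ln h + ln C, so regress ln P on ln h.
Σln h = 6.3279, Σ(ln h)² = 11.1814, Σln P = 12.2707, Σln h·ln P = 21.5484.
Equations: 11.1814·k + 6.3279·ln C = 21.5484;  6.3279·k + 4·ln C = 12.2707.
Solving (det = 4.6828): k = 1.82491, ln C = 0.18069, so C = exp(0.18069) = 1.19804.

k = 1.825, C = 1.198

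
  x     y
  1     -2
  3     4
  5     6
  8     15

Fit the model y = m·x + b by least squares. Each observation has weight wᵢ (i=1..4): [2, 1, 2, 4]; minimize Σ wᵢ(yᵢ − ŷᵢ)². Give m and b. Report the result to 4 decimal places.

m = 2.4037, b = -4.5528

Entries of MᵀWM: Σwᵢ·x·x = 317, Σwᵢ·x = 47, Σwᵢ·1 = 9.
And Σwᵢ·x·y = 548, Σwᵢ·y = 72.
Δ = 317·9 − 47² = 644.
m = (548·9 − 47·72)/644 = 387/161; b = (317·72 − 47·548)/644 = -733/161.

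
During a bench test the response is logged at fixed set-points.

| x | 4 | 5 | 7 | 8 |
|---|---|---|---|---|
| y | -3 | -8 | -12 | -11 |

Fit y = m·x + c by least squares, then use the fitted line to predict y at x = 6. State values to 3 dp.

ŷ = -8.500

Normal-equation sums: Σx·x = 154, Σx = 24, Σ1 = 4.
Right-hand side: Σx·y = -224, Σy = -34.
So AᵀA·[m, c]ᵀ = Aᵀy: [[154, 24]; [24, 4]]·[m, c]ᵀ = [-224, -34]ᵀ.
Eliminating c: 4·(row 1) − 24·(row 2) gives 40·m = 4·(-224) − 24·(-34) = -80, so m = -2.
Then c = ((-34) − 24·(-2))/4 = 7/2.
At x = 6: ŷ = (-2)·(6) + (7/2)·(1) = -17/2.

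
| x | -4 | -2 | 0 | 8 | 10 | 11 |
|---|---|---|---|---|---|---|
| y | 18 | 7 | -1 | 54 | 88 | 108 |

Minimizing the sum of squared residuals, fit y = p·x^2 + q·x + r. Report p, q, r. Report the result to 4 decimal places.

Sums needed: Σx^2·x^2 = 29009, Σx^2·x = 2771, Σx^2 = 305, Σx·x = 305, Σx = 23, Σ1 = 6.
For Aᵀy: Σx^2·y = 25640, Σx·y = 2414, Σy = 274.
AᵀA·[p, q, r]ᵀ = Aᵀy becomes [[29009, 2771, 305]; [2771, 305, 23]; [305, 23, 6]]·[p, q, r]ᵀ = [25640, 2414, 274]ᵀ.
Inverting the 3×3 Gram matrix, [p, q, r]ᵀ = [32283/32948, -31277/32948, -4133/8237]ᵀ.

p = 0.9798, q = -0.9493, r = -0.5018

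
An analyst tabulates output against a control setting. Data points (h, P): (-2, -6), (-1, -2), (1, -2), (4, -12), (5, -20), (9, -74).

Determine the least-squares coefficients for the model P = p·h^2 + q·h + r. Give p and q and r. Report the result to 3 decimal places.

MᵀM·[p, q, r]ᵀ = MᵀP reads: 7460·p + 910·q + 128·r = -6714;  910·p + 128·q + 16·r = -802;  128·p + 16·q + 6·r = -116.
Inverting the 3×3 Gram matrix, [p, q, r]ᵀ = [-61195/60141, 60587/60141, -6266/20047]ᵀ.

p = -1.018, q = 1.007, r = -0.313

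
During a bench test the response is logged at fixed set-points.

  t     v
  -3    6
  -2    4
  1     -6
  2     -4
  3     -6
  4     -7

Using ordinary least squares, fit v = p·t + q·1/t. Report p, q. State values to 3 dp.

p = -1.448, q = -3.958

Normal-equation sums: Σt·t = 43, Σt·1/t = 6, Σ1/t·1/t = 257/144.
And Σt·v = -86, Σ1/t·v = -63/4.
AᵀA·[p, q]ᵀ = Aᵀv becomes [[43, 6]; [6, 257/144]]·[p, q]ᵀ = [-86, -63/4]ᵀ.
Eliminating q: (257/144)·(row 1) − 6·(row 2) gives (5867/144)·p = (257/144)·(-86) − 6·(-63/4) = -4247/72, so p = -8494/5867.
Then q = ((-63/4) − 6·(-8494/5867))/(257/144) = -23220/5867.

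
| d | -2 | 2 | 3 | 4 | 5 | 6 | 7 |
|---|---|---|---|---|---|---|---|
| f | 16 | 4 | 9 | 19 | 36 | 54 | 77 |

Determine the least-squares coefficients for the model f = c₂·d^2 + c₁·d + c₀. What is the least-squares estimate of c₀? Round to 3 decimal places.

c₀ = 1.402

Forming MᵀM = [[4691, 775, 143]; [775, 143, 25]; [143, 25, 7]] and Mᵀf = [7082, 1122, 215]ᵀ gives MᵀM·[c₂, c₁, c₀]ᵀ = Mᵀf.
Inverting the 3×3 Gram matrix, [c₂, c₁, c₀]ᵀ = [178111/88242, -294557/88242, 20621/14707]ᵀ.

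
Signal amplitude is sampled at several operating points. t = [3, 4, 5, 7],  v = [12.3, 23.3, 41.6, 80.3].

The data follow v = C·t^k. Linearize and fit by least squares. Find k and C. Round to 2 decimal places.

k = 2.24, C = 1.07

Taking logs, ln v = k·ln t + ln C, so regress ln v on ln t.
AᵀA = [[9.5056, 6.0403]; [6.0403, 4]], rhs = [21.6562, 13.7719]ᵀ  (here Σln t = 6.0403, Σ(ln t)² = 9.5056, Σln v = 13.7719, Σln t·ln v = 21.6562).
Δ = 9.5056·4 − (6.0403)² = 1.5378; k = (21.6562·4 − 6.0403·13.7719)/1.5378 = 2.23629, ln C = (9.5056·13.7719 − 6.0403·21.6562)/1.5378 = 0.06604, so C = exp(0.06604) = 1.06827.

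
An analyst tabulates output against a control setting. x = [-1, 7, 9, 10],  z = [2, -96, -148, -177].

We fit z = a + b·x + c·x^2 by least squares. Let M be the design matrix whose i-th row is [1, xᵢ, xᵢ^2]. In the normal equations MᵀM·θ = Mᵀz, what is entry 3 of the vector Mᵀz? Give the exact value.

Entry 3 ↔ basis x^2, so (Mᵀz)_{3} = Σᵢ (x^2)·zᵢ = (1)·(2) + (49)·(-96) + (81)·(-148) + (100)·(-177) = -34390.

-34390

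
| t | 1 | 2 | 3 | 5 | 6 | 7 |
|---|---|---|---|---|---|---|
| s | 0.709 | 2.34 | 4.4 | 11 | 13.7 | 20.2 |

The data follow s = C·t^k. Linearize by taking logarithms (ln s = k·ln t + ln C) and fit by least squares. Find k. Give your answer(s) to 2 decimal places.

Linearized form: ln s = k·ln t + ln C. From the 6 transformed points,
Σln t = 7.1389, Σ(ln t)² = 11.2747, Σln s = 10.0088, Σln t·ln s = 16.6148.
Equations: 11.2747·k + 7.1389·ln C = 16.6148;  7.1389·k + 6·ln C = 10.0088.
Δ = 11.2747·6 − (7.1389)² = 16.6845; k = (16.6148·6 − 7.1389·10.0088)/16.6845 = 1.69241, ln C = (11.2747·10.0088 − 7.1389·16.6148)/16.6845 = -0.34550.

k = 1.69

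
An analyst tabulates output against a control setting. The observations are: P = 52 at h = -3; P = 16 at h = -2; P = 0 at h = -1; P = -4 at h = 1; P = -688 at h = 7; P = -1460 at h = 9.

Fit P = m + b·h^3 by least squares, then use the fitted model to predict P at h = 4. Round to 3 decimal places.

Compute the Gram sums: Σ1 = 6, Σh^3 = 1037, Σh^3·h^3 = 649885.
Moment sums: ΣP = -2084, Σh^3·P = -1301860.
XᵀX·[m, b]ᵀ = XᵀP becomes [[6, 1037]; [1037, 649885]]·[m, b]ᵀ = [-2084, -1301860]ᵀ.
Δ = 6·649885 − 1037² = 2823941.
m = ((-2084)·649885 − 1037·(-1301860))/2823941 = -4331520/2823941; b = (6·(-1301860) − 1037·(-2084))/2823941 = -5650052/2823941.
At h = 4: P̂ = (-4331520/2823941)·(1) + (-5650052/2823941)·(64) = -365934848/2823941.

P̂ = -129.583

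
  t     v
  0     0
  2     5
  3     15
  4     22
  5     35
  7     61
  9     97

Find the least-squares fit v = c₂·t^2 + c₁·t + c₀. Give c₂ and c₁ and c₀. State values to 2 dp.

Compute the Gram sums: Σt^2·t^2 = 9940, Σt^2·t = 1296, Σt^2 = 184, Σt·t = 184, Σt = 30, Σ1 = 7.
And Σt^2·v = 12228, Σt·v = 1618, Σv = 235.
So XᵀX·[c₂, c₁, c₀]ᵀ = Xᵀv: [[9940, 1296, 184]; [1296, 184, 30]; [184, 30, 7]]·[c₂, c₁, c₀]ᵀ = [12228, 1618, 235]ᵀ.
Inverting the 3×3 Gram matrix, [c₂, c₁, c₀]ᵀ = [1589/1587, 981/529, -1103/1587]ᵀ.

c₂ = 1.00, c₁ = 1.85, c₀ = -0.70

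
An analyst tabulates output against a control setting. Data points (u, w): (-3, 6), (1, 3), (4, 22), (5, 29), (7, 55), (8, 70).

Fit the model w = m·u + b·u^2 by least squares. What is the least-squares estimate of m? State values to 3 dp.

m = 1.162

Normal-equation sums: Σu·u = 164, Σu·u^2 = 1018, Σu^2·u^2 = 7460.
Moment sums: Σu·w = 1163, Σu^2·w = 8309.
det = 164·7460 − 1018² = 187116.
m = (1163·7460 − 1018·8309)/187116 = 108709/93558; b = (164·8309 − 1018·1163)/187116 = 89371/93558.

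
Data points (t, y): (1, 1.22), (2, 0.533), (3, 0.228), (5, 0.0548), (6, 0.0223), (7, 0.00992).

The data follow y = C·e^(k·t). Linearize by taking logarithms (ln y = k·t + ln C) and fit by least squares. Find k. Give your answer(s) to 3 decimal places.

Let Y = ln y. Fitting Y = k·t + ln C by least squares:
Σt = 24.0000, Σ(t)² = 124.0000, Σln y = -13.2292, Σt·ln y = -75.1266.
Normal system: [[124.0000, 24.0000]; [24.0000, 6]]·[k, ln C]ᵀ = [-75.1266, -13.2292]ᵀ.
Solving (det = 168.0000): k = -0.79320, ln C = 0.96794.

k = -0.793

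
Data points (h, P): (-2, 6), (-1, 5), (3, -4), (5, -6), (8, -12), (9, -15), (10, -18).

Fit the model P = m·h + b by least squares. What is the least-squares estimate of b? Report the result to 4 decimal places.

Compute the Gram sums: Σh·h = 284, Σh = 32, Σ1 = 7.
Right-hand side: Σh·P = -470, ΣP = -44.
XᵀX·[m, b]ᵀ = XᵀP becomes [[284, 32]; [32, 7]]·[m, b]ᵀ = [-470, -44]ᵀ.
Determinant 284·7 − 32² = 964.
m = ((-470)·7 − 32·(-44))/964 = -941/482; b = (284·(-44) − 32·(-470))/964 = 636/241.

b = 2.6390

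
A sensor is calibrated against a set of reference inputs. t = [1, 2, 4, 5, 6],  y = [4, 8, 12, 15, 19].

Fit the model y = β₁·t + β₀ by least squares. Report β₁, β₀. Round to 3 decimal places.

Forming MᵀM = [[82, 18]; [18, 5]] and Mᵀy = [257, 58]ᵀ gives MᵀM·[β₁, β₀]ᵀ = Mᵀy.
Determinant 82·5 − 18² = 86.
β₁ = (257·5 − 18·58)/86 = 241/86; β₀ = (82·58 − 18·257)/86 = 65/43.

β₁ = 2.802, β₀ = 1.512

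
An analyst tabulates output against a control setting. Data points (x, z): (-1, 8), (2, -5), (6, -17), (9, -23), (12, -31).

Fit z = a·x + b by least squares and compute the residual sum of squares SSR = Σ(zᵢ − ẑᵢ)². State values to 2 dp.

Compute the Gram sums: Σx·x = 266, Σx = 28, Σ1 = 5.
And Σx·z = -699, Σz = -68.
Normal equations: [[266, 28]; [28, 5]]·[a, b]ᵀ = [-699, -68]ᵀ.
Eliminating b: 5·(row 1) − 28·(row 2) gives 546·a = 5·(-699) − 28·(-68) = -1591, so a = -1591/546.
Then b = ((-68) − 28·(-1591/546))/5 = 106/39.
Residuals: 431/182, -172/91, -610/273, 277/546, 341/273; SSR = 8731/546.

SSR = 15.99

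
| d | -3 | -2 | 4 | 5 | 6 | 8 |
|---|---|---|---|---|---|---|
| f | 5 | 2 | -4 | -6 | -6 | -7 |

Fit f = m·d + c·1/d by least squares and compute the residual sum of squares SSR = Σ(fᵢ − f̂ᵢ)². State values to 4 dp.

SSR = 4.5130

With design matrix X, XᵀX = [[154, 6]; [6, 7301/14400]] and Xᵀf = [-157, -809/120]ᵀ.
Determinant 154·(7301/14400) − 6² = 302977/7200.
m = ((-157)·(7301/14400) − 6·(-809/120))/(302977/7200) = -563777/605954; c = (154·(-809/120) − 6·(-157))/(302977/7200) = -692760/302977.
Residuals: 876599/605954, -304203/302977, 88836/302977, -539735/605954, -11071/302977, 220864/302977; SSR = 2734661/605954.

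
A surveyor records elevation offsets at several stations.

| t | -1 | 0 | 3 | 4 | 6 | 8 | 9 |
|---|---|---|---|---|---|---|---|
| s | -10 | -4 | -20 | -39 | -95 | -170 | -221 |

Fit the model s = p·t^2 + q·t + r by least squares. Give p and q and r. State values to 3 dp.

From the data, Σt^2·t^2 = 12291, Σt^2·t = 1547, Σt^2 = 207, Σt·t = 207, Σt = 29, Σ1 = 7.
And Σt^2·s = -33015, Σt·s = -4125, Σs = -559.
MᵀM·[p, q, r]ᵀ = Mᵀs becomes [[12291, 1547, 207]; [1547, 207, 29]; [207, 29, 7]]·[p, q, r]ᵀ = [-33015, -4125, -559]ᵀ.
Row-reducing yields p = -2428/797, q = 50760/15143, r = -55379/15143.

p = -3.046, q = 3.352, r = -3.657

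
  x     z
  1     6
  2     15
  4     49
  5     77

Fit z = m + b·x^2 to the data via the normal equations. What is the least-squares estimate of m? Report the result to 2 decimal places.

The normal system AᵀA·[m, b]ᵀ = Aᵀz is [[4, 46]; [46, 898]]·[m, b]ᵀ = [147, 2775]ᵀ.
Determinant 4·898 − 46² = 1476.
m = (147·898 − 46·2775)/1476 = 121/41; b = (4·2775 − 46·147)/1476 = 241/82.

m = 2.95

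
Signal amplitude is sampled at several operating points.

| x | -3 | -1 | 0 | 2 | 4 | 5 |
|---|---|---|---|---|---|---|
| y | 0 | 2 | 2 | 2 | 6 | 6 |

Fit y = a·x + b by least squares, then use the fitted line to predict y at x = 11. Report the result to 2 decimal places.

Entries of MᵀM: Σx·x = 55, Σx = 7, Σ1 = 6.
Moment sums: Σx·y = 56, Σy = 18.
So MᵀM·[a, b]ᵀ = Mᵀy: [[55, 7]; [7, 6]]·[a, b]ᵀ = [56, 18]ᵀ.
Δ = 55·6 − 7² = 281.
a = (56·6 − 7·18)/281 = 210/281; b = (55·18 − 7·56)/281 = 598/281.
At x = 11: ŷ = (210/281)·(11) + (598/281)·(1) = 2908/281.

ŷ = 10.35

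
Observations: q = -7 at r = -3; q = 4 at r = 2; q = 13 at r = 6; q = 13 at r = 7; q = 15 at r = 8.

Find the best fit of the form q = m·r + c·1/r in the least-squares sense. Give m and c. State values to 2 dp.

m = 1.92, c = 1.54

Setting ∂/∂m … = 0 gives: 162·m + 5·c = 318;  5·m + (11993/28224)·c = 573/56.
Δ = 162·(11993/28224) − 5² = 68737/1568.
m = (318·(11993/28224) − 5·(573/56))/(68737/1568) = 394969/206211; c = (162·(573/56) − 5·318)/(68737/1568) = 106008/68737.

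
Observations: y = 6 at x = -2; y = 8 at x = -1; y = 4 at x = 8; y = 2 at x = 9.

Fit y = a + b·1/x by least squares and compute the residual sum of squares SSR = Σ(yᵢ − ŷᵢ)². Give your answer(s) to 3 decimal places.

SSR = 2.167

AᵀA·[a, b]ᵀ = Aᵀy reads: 4·a + (-91/72)·b = 20;  (-91/72)·a + (6625/5184)·b = -185/18.
(Σ1 = 4, Σ1/x = -91/72, Σ1/x·1/x = 6625/5184, Σy = 20, Σ1/x·y = -185/18.)
Δ = 4·(6625/5184) − (-91/72)² = 6073/1728.
a = (20·(6625/5184) − (-91/72)·(-185/18))/(6073/1728) = 21720/6073; b = (4·(-185/18) − (-91/72)·20)/(6073/1728) = -27360/6073.
Residuals: 1038/6073, -496/6073, 5992/6073, -6534/6073; SSR = 13160/6073.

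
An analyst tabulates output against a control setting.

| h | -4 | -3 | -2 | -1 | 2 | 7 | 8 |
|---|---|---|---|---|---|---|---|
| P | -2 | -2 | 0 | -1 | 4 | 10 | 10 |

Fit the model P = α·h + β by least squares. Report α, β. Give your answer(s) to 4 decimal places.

α = 1.1000, β = 1.6143

Setting ∂/∂α … = 0 gives: 147·α + 7·β = 173;  7·α + 7·β = 19.
Δ = 147·7 − 7² = 980.
α = (173·7 − 7·19)/980 = 11/10; β = (147·19 − 7·173)/980 = 113/70.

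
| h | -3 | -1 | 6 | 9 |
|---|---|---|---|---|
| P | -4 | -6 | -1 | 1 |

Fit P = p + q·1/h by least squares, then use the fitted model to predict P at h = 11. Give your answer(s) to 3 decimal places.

From the data, Σ1 = 4, Σ1/h = -19/18, Σ1/h·1/h = 373/324.
And ΣP = -10, Σ1/h·P = 131/18.
XᵀX·[p, q]ᵀ = XᵀP becomes [[4, -19/18]; [-19/18, 373/324]]·[p, q]ᵀ = [-10, 131/18]ᵀ.
Eliminating q: (373/324)·(row 1) − (-19/18)·(row 2) gives (377/108)·p = (373/324)·(-10) − (-19/18)·(131/18) = -1241/324, so p = -1241/1131.
Then q = ((131/18) − (-19/18)·(-1241/1131))/(373/324) = 2004/377.
At h = 11: P̂ = (-1241/1131)·(1) + (2004/377)·(1/11) = -7639/12441.

P̂ = -0.614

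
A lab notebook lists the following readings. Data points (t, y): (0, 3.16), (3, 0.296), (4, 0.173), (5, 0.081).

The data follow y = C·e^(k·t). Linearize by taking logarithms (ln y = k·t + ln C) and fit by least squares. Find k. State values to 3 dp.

Let Y = ln y. Fitting Y = k·t + ln C by least squares:
AᵀA = [[50.0000, 12.0000]; [12.0000, 4]], rhs = [-23.2366, -4.3346]ᵀ  (here Σt = 12.0000, Σ(t)² = 50.0000, Σln y = -4.3346, Σt·ln y = -23.2366).
Slope k = (n·Σt·ln y − Σt·Σln y)/(n·Σ(t)² − (Σt)²) = (4·-23.2366 − 12.0000·-4.3346)/56.0000 = -0.73091; ln C = (Σln y − k·Σt)/n = 1.10909.

k = -0.731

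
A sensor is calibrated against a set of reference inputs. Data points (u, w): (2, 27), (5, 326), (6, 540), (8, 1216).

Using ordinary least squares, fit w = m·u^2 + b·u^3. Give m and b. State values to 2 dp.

m = 3.04, b = 2.00

With design matrix A, AᵀA = [[6033, 43701]; [43701, 324489]] and Aᵀw = [105522, 780198]ᵀ.
Determinant 6033·324489 − 43701² = 47864736.
m = (105522·324489 − 43701·780198)/47864736 = 4035985/1329576; b = (6033·780198 − 43701·105522)/47864736 = 2653267/1329576.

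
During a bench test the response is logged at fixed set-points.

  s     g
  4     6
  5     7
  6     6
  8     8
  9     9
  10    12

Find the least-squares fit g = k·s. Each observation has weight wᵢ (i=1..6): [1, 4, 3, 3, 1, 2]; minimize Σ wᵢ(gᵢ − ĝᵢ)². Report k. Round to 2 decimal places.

k = 1.13

From the data, Σwᵢ·s·s = 697.
And Σwᵢ·s·g = 785.
Hence k = 785 / 697 ≈ 1.12626.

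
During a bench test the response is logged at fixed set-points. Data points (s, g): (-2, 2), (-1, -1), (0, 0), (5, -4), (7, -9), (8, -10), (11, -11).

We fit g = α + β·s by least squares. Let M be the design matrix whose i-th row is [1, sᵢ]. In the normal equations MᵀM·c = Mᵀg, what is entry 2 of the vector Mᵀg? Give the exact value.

-287

Entry 2 ↔ basis s, so (Mᵀg)_{2} = Σᵢ (s)·gᵢ = (-2)·(2) + (-1)·(-1) + (0)·(0) + (5)·(-4) + (7)·(-9) + (8)·(-10) + (11)·(-11) = -287.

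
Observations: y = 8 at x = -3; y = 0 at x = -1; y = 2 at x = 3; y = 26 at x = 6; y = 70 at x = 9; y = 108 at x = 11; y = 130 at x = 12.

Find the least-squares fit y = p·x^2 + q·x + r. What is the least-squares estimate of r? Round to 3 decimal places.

r = -3.518

Setting ∂/∂p … = 0 gives: 43397·p + 4003·q + 401·r = 38484;  4003·p + 401·q + 37·r = 3516;  401·p + 37·q + 7·r = 344.
(Σx^2·x^2 = 43397, Σx^2·x = 4003, Σx^2 = 401, Σx·x = 401, Σx = 37, Σ1 = 7, Σx^2·y = 38484, Σx·y = 3516, Σy = 344.)
Solving the 3×3 system (Gaussian elimination) gives p = 384974/378387, q = -402466/378387, r = -147908/42043.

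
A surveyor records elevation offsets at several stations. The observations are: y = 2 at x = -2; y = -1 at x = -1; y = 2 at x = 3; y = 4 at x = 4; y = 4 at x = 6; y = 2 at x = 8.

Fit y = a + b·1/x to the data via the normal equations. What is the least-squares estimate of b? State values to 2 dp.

b = 2.81

The normal equations are: 6·a + (-5/8)·b = 13;  (-5/8)·a + (845/576)·b = 31/12.
Eliminating b: (845/576)·(row 1) − (-5/8)·(row 2) gives (1615/192)·a = (845/576)·13 − (-5/8)·(31/12) = 11915/576, so a = 2383/969.
Then b = ((31/12) − (-5/8)·(2383/969))/(845/576) = 4536/1615.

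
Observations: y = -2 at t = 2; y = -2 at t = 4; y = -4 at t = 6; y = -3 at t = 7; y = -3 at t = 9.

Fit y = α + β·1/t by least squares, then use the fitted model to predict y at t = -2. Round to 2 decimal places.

Setting ∂/∂α … = 0 gives: 5·α + (295/252)·β = -14;  (295/252)·α + (23689/63504)·β = -41/14.
Δ = 5·(23689/63504) − (295/252)² = 7855/15876.
α = ((-14)·(23689/63504) − (295/252)·(-41/14))/(7855/15876) = -28484/7855; β = (5·(-41/14) − (295/252)·(-14))/(7855/15876) = 5544/1571.
At t = -2: ŷ = (-28484/7855)·(1) + (5544/1571)·(-1/2) = -42344/7855.

ŷ = -5.39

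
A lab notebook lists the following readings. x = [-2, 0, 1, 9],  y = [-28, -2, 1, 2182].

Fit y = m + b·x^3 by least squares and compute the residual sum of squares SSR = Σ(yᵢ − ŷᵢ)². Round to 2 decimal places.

The normal system AᵀA·[m, b]ᵀ = Aᵀy is [[4, 722]; [722, 531506]]·[m, b]ᵀ = [2153, 1590903]ᵀ.
Δ = 4·531506 − 722² = 1604740.
m = (2153·531506 − 722·1590903)/1604740 = -56573/21115; b = (4·1590903 − 722·2153)/1604740 = 2404573/802370.
Residuals: -540001/401185, 14343/21115, 547571/802370, -12603/802370; SSR = 2197813/802370.

SSR = 2.74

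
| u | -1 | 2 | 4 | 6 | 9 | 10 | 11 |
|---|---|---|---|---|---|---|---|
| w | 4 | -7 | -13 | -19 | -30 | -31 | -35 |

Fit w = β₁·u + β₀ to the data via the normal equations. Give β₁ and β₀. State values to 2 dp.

β₁ = -3.21, β₀ = 0.10

Setting ∂/∂β₁ … = 0 gives: 359·β₁ + 41·β₀ = -1149;  41·β₁ + 7·β₀ = -131.
(Σu·u = 359, Σu = 41, Σ1 = 7, Σu·w = -1149, Σw = -131.)
Determinant 359·7 − 41² = 832.
β₁ = ((-1149)·7 − 41·(-131))/832 = -167/52; β₀ = (359·(-131) − 41·(-1149))/832 = 5/52.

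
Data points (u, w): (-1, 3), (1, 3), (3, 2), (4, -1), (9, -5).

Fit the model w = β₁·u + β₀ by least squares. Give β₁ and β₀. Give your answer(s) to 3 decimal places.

The normal system MᵀM·[β₁, β₀]ᵀ = Mᵀw is [[108, 16]; [16, 5]]·[β₁, β₀]ᵀ = [-43, 2]ᵀ.
Determinant 108·5 − 16² = 284.
β₁ = ((-43)·5 − 16·2)/284 = -247/284; β₀ = (108·2 − 16·(-43))/284 = 226/71.

β₁ = -0.870, β₀ = 3.183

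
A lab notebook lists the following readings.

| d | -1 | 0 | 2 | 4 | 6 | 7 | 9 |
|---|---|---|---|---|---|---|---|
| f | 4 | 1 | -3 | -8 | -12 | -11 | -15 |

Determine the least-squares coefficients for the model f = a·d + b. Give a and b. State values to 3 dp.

a = -1.886, b = 0.990

Forming XᵀX = [[187, 27]; [27, 7]] and Xᵀf = [-326, -44]ᵀ gives XᵀX·[a, b]ᵀ = Xᵀf.
Δ = 187·7 − 27² = 580.
a = ((-326)·7 − 27·(-44))/580 = -547/290; b = (187·(-44) − 27·(-326))/580 = 287/290.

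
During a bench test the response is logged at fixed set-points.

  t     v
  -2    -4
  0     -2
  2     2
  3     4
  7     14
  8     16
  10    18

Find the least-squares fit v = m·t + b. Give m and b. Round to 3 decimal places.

m = 2.017, b = -1.211

Setting ∂/∂m … = 0 gives: 230·m + 28·b = 430;  28·m + 7·b = 48.
det = 230·7 − 28² = 826.
m = (430·7 − 28·48)/826 = 119/59; b = (230·48 − 28·430)/826 = -500/413.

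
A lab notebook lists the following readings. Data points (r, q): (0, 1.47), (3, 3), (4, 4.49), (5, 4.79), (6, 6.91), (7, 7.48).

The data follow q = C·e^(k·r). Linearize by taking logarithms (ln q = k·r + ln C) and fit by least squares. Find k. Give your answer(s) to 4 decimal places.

k = 0.2404

Linearized form: ln q = k·r + ln C. From the 6 transformed points,
AᵀA = [[135.0000, 25.0000]; [25.0000, 6]], rhs = [42.8193, 8.4975]ᵀ  (here Σr = 25.0000, Σ(r)² = 135.0000, Σln q = 8.4975, Σr·ln q = 42.8193).
Slope k = (n·Σr·ln q − Σr·Σln q)/(n·Σ(r)² − (Σr)²) = (6·42.8193 − 25.0000·8.4975)/185.0000 = 0.24043; ln C = (Σln q − k·Σr)/n = 0.41445.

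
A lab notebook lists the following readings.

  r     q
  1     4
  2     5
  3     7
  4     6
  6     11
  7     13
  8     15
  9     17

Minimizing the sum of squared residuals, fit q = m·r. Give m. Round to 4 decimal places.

The normal equations are: 260·m = 489.
m = 489/260 = 1.88077.

m = 1.8808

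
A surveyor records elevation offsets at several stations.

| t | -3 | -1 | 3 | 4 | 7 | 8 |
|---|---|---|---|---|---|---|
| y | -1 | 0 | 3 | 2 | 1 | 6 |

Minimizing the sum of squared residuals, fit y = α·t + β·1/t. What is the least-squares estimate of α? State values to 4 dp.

Setting ∂/∂α … = 0 gives: 148·α + 6·β = 75;  6·α + (37277/28224)·β = 229/84.
Eliminating β: (37277/28224)·(row 1) − 6·(row 2) gives (1125233/7056)·α = (37277/28224)·75 − 6·(229/84) = 778037/9408, so α = 2334111/4500932.
Then β = ((229/84) − 6·(2334111/4500932))/(37277/28224) = -328272/1125233.

α = 0.5186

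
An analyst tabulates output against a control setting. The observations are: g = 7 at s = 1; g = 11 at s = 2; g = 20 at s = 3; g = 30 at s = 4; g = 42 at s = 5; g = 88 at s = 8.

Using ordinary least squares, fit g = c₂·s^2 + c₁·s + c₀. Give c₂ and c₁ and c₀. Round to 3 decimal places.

From the data, Σs^2·s^2 = 5075, Σs^2·s = 737, Σs^2 = 119, Σs·s = 119, Σs = 23, Σ1 = 6.
Moment sums: Σs^2·g = 7393, Σs·g = 1123, Σg = 198.
Normal equations: [[5075, 737, 119]; [737, 119, 23]; [119, 23, 6]]·[c₂, c₁, c₀]ᵀ = [7393, 1123, 198]ᵀ.
Inverting the 3×3 Gram matrix, [c₂, c₁, c₀]ᵀ = [929/968, 14831/4840, 5371/2420]ᵀ.

c₂ = 0.960, c₁ = 3.064, c₀ = 2.219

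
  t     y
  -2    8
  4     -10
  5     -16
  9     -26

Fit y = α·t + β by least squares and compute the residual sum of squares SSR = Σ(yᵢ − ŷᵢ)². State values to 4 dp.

The normal system MᵀM·[α, β]ᵀ = Mᵀy is [[126, 16]; [16, 4]]·[α, β]ᵀ = [-370, -44]ᵀ.
Δ = 126·4 − 16² = 248.
α = ((-370)·4 − 16·(-44))/248 = -97/31; β = (126·(-44) − 16·(-370))/248 = 47/31.
Residuals: 7/31, 1, -58/31, 20/31; SSR = 154/31.

SSR = 4.9677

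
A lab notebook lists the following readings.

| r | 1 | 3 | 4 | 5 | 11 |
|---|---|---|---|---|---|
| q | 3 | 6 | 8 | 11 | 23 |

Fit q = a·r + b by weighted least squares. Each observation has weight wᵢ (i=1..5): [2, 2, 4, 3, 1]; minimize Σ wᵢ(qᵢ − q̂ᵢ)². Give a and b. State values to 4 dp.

a = 2.0419, b = 0.3256

The normal system MᵀWM·[a, b]ᵀ = MᵀWq is [[280, 50]; [50, 12]]·[a, b]ᵀ = [588, 106]ᵀ.
Δ = 280·12 − 50² = 860.
a = (588·12 − 50·106)/860 = 439/215; b = (280·106 − 50·588)/860 = 14/43.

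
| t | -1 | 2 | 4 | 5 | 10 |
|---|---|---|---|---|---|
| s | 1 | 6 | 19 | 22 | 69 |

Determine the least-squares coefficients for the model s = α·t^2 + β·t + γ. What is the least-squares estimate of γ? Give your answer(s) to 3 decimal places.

Setting ∂/∂α … = 0 gives: 10898·α + 1196·β + 146·γ = 7779;  1196·α + 146·β + 20·γ = 887;  146·α + 20·β + 5·γ = 117.
(Σt^2·t^2 = 10898, Σt^2·t = 1196, Σt^2 = 146, Σt·t = 146, Σt = 20, Σ1 = 5, Σt^2·s = 7779, Σt·s = 887, Σs = 117.)
Solving the 3×3 system (Gaussian elimination) gives α = 2917/5866, β = 30575/17598, γ = 2426/1257.

γ = 1.930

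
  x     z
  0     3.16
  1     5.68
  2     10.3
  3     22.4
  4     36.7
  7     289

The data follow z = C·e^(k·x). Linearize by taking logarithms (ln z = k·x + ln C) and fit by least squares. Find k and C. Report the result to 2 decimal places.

k = 0.65, C = 3.01

With ln zᵢ as the transformed response and xᵢ as the regressor:
Σx = 17.0000, Σ(x)² = 79.0000, Σln z = 17.5979, Σx·ln z = 69.8045.
Equations: 79.0000·k + 17.0000·ln C = 69.8045;  17.0000·k + 6·ln C = 17.5979.
Slope k = (n·Σx·ln z − Σx·Σln z)/(n·Σ(x)² − (Σx)²) = (6·69.8045 − 17.0000·17.5979)/185.0000 = 0.64682; ln C = (Σln z − k·Σx)/n = 1.10032, so C = exp(1.10032) = 3.00514.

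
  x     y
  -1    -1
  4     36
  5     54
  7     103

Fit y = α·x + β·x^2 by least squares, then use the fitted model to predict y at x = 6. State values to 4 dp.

Sums needed: Σx·x = 91, Σx·x^2 = 531, Σx^2·x^2 = 3283.
For Aᵀy: Σx·y = 1136, Σx^2·y = 6972.
So AᵀA·[α, β]ᵀ = Aᵀy: [[91, 531]; [531, 3283]]·[α, β]ᵀ = [1136, 6972]ᵀ.
det = 91·3283 − 531² = 16792.
α = (1136·3283 − 531·6972)/16792 = 6839/4198; β = (91·6972 − 531·1136)/16792 = 7809/4198.
At x = 6: ŷ = (6839/4198)·(6) + (7809/4198)·(36) = 161079/2099.

ŷ = 76.7408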